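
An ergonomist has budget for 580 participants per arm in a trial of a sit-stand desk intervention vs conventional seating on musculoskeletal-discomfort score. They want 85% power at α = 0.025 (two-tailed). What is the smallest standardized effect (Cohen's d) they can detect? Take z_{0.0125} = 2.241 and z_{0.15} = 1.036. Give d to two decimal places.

For two independent groups of n = 580 each: d_min = (z_{α/2} + z_β)·√(2/n).
z-sum = 2.241 + 1.036 = 3.277.
d_min = 3.277 × √(2/580) = 3.277 × 0.0587 = 0.192.

d_min ≈ 0.19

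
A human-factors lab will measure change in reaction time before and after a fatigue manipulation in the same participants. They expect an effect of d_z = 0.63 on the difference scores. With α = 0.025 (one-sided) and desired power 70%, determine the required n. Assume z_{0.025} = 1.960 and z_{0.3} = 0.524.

For a paired (one-sample on differences) test: n = ((z_{α} + z_β) / d)².
z_{α} + z_β = 1.960 + 0.524 = 2.484.
n = (2.484 / 0.63)² = 3.943² = 15.55.
Round up.

n = 16 pairs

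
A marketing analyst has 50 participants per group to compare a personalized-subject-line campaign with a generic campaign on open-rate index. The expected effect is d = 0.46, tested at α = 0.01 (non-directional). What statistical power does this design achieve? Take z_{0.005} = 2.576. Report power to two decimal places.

For two equal groups, power = Φ(d·√(n/2) − z_{α/2}).
d·√(n/2) = 0.46 × √(50/2) = 0.46 × 5.000 = 2.300.
z_β = 2.300 − 2.576 = -0.276.
Power = Φ(-0.276) = 0.391.

power ≈ 0.39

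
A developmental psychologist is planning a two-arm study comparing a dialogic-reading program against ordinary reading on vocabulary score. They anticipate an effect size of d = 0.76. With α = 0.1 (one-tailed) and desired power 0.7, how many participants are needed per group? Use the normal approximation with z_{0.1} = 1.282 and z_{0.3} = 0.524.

n = 12 per group

For two independent groups with equal n: n = 2·((z_{α} + z_β) / d)².
z_{α} + z_β = 1.282 + 0.524 = 1.806.
n = 2 × (1.806 / 0.76)² = 2 × 2.376² = 2 × 5.65 = 11.3.
Round up to the next whole participant.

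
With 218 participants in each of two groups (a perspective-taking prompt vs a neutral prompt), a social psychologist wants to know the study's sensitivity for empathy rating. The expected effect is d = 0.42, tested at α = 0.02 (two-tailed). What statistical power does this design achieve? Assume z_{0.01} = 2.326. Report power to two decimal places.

power ≈ 0.98

For two equal groups, power = Φ(d·√(n/2) − z_{α/2}).
d·√(n/2) = 0.42 × √(218/2) = 0.42 × 10.440 = 4.385.
z_β = 4.385 − 2.326 = 2.059.
Power = Φ(2.059) = 0.980.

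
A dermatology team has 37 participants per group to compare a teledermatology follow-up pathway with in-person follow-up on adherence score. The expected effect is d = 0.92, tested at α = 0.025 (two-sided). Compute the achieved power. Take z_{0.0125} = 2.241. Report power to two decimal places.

For two equal groups, power = Φ(d·√(n/2) − z_{α/2}).
d·√(n/2) = 0.92 × √(37/2) = 0.92 × 4.301 = 3.957.
z_β = 3.957 − 2.241 = 1.716.
Power = Φ(1.716) = 0.957.

power ≈ 0.96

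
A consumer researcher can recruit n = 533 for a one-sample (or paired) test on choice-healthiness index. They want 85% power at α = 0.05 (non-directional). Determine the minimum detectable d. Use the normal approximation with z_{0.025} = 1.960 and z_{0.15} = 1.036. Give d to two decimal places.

For a single sample (or paired design) of n = 533: d_min = (z_{α/2} + z_β)/√n.
z-sum = 1.960 + 1.036 = 2.996.
d_min = 2.996 / √533 = 2.996 / 23.087 = 0.130.

d_min ≈ 0.13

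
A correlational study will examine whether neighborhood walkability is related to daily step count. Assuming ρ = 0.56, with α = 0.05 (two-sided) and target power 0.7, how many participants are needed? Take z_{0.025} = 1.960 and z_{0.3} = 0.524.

n = 19

Fisher's z: C = ½·ln((1+r)/(1−r)) = ½·ln(3.5455) = 0.6328.
n = ((z_{α/2} + z_β)/C)² + 3.
(1.960 + 0.524) / 0.6328 = 2.484 / 0.6328 = 3.925.
n = 3.925² + 3 = 15.41 + 3 = 18.4.
Round up.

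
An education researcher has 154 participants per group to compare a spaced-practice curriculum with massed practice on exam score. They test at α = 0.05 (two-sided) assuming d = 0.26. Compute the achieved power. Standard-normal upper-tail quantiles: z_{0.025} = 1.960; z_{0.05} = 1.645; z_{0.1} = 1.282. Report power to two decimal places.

For two equal groups, power = Φ(d·√(n/2) − z_{α/2}).
d·√(n/2) = 0.26 × √(154/2) = 0.26 × 8.775 = 2.281.
z_β = 2.281 − 1.960 = 0.321.
Power = Φ(0.321) = 0.626.

power ≈ 0.63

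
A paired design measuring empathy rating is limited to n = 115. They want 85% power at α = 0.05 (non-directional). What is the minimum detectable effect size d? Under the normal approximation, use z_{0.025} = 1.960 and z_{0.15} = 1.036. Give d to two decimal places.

For a single sample (or paired design) of n = 115: d_min = (z_{α/2} + z_β)/√n.
z-sum = 1.960 + 1.036 = 2.996.
d_min = 2.996 / √115 = 2.996 / 10.724 = 0.279.

d_min ≈ 0.28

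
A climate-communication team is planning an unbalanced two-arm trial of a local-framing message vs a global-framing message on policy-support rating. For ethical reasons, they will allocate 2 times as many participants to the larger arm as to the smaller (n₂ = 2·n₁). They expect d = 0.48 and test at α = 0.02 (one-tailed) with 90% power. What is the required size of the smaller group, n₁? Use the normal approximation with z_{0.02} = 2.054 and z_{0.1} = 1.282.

With allocation ratio k = n₂/n₁ = 2, Var(x̄₁−x̄₂) = σ²(1/n₁ + 1/(k·n₁)) = σ²·(k+1)/(k·n₁).
So n₁ = (1 + 1/k)·((z_{α} + z_β)/d)² = 1.500 × (3.336/0.48)².
n₁ = 1.500 × 48.30 = 72.5.
Round up: n₁ = 73, giving n₂ = 2 × 73 = 146.

n₁ = 73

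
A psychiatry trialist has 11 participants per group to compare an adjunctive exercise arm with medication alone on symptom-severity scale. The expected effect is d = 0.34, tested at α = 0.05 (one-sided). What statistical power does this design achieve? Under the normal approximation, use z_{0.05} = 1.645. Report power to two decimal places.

power ≈ 0.20

For two equal groups, power = Φ(d·√(n/2) − z_{α}).
d·√(n/2) = 0.34 × √(11/2) = 0.34 × 2.345 = 0.797.
z_β = 0.797 − 1.645 = -0.848.
Power = Φ(-0.848) = 0.198.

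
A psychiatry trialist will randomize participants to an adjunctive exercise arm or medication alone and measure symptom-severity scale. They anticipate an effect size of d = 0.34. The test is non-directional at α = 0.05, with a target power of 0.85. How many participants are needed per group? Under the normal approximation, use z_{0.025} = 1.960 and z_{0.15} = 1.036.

For two independent groups with equal n: n = 2·((z_{α/2} + z_β) / d)².
z_{α/2} + z_β = 1.960 + 1.036 = 2.996.
n = 2 × (2.996 / 0.34)² = 2 × 8.812² = 2 × 77.65 = 155.3.
Round up to the next whole participant.

n = 156 per group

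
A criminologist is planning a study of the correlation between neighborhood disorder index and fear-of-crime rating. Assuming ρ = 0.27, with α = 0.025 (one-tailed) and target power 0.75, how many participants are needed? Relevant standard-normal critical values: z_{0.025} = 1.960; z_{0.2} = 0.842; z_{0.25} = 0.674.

n = 94

Fisher's z: C = ½·ln((1+r)/(1−r)) = ½·ln(1.7397) = 0.2769.
n = ((z_{α} + z_β)/C)² + 3.
(1.960 + 0.674) / 0.2769 = 2.634 / 0.2769 = 9.512.
n = 9.512² + 3 = 90.49 + 3 = 93.5.
Round up.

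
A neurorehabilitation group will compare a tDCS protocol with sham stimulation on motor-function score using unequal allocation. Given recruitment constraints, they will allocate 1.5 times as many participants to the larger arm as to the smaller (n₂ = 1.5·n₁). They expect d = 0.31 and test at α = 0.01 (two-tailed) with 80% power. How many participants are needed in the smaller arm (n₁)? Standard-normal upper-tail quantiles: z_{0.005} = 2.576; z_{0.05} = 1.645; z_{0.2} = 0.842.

n₁ = 203

With allocation ratio k = n₂/n₁ = 1.5, Var(x̄₁−x̄₂) = σ²(1/n₁ + 1/(k·n₁)) = σ²·(k+1)/(k·n₁).
So n₁ = (1 + 1/k)·((z_{α/2} + z_β)/d)² = 1.667 × (3.418/0.31)².
n₁ = 1.667 × 121.57 = 202.6.
Round up: n₁ = 203, giving n₂ = ⌈1.5 × 203⌉ = ⌈304.5⌉ = 305.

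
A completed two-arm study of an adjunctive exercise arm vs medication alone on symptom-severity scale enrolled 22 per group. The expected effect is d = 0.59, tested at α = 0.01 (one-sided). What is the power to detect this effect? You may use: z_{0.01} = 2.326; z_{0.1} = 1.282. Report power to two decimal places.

power ≈ 0.36

For two equal groups, power = Φ(d·√(n/2) − z_{α}).
d·√(n/2) = 0.59 × √(22/2) = 0.59 × 3.317 = 1.957.
z_β = 1.957 − 2.326 = -0.369.
Power = Φ(-0.369) = 0.356.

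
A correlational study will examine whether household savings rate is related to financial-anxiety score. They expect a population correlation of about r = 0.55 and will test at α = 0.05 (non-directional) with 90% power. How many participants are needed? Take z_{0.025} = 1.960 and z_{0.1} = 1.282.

Fisher's z: C = ½·ln((1+r)/(1−r)) = ½·ln(3.4444) = 0.6184.
n = ((z_{α/2} + z_β)/C)² + 3.
(1.960 + 1.282) / 0.6184 = 3.242 / 0.6184 = 5.243.
n = 5.243² + 3 = 27.48 + 3 = 30.5.
Round up.

n = 31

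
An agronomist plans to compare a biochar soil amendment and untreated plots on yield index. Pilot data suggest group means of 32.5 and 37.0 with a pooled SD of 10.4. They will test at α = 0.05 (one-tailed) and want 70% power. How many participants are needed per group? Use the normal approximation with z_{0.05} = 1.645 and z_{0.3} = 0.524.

Cohen's d = |M₁ − M₂| / SD_pooled = |32.5 − 37.0| / 10.4 = 4.5 / 10.4 = 0.433.
For two independent groups with equal n: n = 2·((z_{α} + z_β) / d)².
z_{α} + z_β = 1.645 + 0.524 = 2.169.
n = 2 × (2.169 / 0.433)² = 2 × 5.009² = 2 × 25.09 = 50.2.
Round up to the next whole participant.

n = 51 per group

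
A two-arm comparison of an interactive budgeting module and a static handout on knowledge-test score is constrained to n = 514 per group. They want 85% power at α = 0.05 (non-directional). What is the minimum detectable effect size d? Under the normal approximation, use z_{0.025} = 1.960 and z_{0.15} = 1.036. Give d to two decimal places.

For two independent groups of n = 514 each: d_min = (z_{α/2} + z_β)·√(2/n).
z-sum = 1.960 + 1.036 = 2.996.
d_min = 2.996 × √(2/514) = 2.996 × 0.0624 = 0.187.

d_min ≈ 0.19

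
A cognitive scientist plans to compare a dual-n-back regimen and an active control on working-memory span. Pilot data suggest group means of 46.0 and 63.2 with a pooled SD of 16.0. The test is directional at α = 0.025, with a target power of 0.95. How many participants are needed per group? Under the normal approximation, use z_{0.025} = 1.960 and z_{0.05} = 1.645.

n = 23 per group

Cohen's d = |M₁ − M₂| / SD_pooled = |46.0 − 63.2| / 16.0 = 17.2 / 16.0 = 1.075.
For two independent groups with equal n: n = 2·((z_{α} + z_β) / d)².
z_{α} + z_β = 1.960 + 1.645 = 3.605.
n = 2 × (3.605 / 1.075)² = 2 × 3.353² = 2 × 11.25 = 22.5.
Round up to the next whole participant.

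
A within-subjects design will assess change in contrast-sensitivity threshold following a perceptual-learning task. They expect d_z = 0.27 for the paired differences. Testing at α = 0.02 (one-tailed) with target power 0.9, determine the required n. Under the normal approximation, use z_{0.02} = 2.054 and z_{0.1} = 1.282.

n = 153 pairs

For a paired (one-sample on differences) test: n = ((z_{α} + z_β) / d)².
z_{α} + z_β = 2.054 + 1.282 = 3.336.
n = (3.336 / 0.27)² = 12.356² = 152.66.
Round up.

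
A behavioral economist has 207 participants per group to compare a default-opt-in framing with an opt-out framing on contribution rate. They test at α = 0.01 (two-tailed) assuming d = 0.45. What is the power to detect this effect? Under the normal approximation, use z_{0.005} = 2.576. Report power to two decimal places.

power ≈ 0.98

For two equal groups, power = Φ(d·√(n/2) − z_{α/2}).
d·√(n/2) = 0.45 × √(207/2) = 0.45 × 10.173 = 4.578.
z_β = 4.578 − 2.576 = 2.002.
Power = Φ(2.002) = 0.977.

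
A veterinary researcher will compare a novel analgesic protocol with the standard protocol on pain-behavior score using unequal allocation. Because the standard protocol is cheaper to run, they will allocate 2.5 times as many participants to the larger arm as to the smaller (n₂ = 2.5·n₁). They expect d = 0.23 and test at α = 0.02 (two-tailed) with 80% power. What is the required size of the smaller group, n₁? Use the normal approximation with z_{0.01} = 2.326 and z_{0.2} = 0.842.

With allocation ratio k = n₂/n₁ = 2.5, Var(x̄₁−x̄₂) = σ²(1/n₁ + 1/(k·n₁)) = σ²·(k+1)/(k·n₁).
So n₁ = (1 + 1/k)·((z_{α/2} + z_β)/d)² = 1.400 × (3.168/0.23)².
n₁ = 1.400 × 189.72 = 265.6.
Round up: n₁ = 266, giving n₂ = 2.5 × 266 = 665.

n₁ = 266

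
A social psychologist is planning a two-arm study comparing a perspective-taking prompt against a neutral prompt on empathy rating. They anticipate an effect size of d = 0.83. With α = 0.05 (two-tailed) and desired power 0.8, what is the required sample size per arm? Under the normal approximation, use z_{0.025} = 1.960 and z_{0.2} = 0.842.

n = 23 per group

For two independent groups with equal n: n = 2·((z_{α/2} + z_β) / d)².
z_{α/2} + z_β = 1.960 + 0.842 = 2.802.
n = 2 × (2.802 / 0.83)² = 2 × 3.376² = 2 × 11.40 = 22.8.
Round up to the next whole participant.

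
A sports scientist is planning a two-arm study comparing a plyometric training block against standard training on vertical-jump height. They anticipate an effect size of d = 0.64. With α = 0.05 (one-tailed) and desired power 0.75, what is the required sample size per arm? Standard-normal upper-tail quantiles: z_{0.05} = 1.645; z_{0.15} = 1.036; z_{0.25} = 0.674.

n = 27 per group

For two independent groups with equal n: n = 2·((z_{α} + z_β) / d)².
z_{α} + z_β = 1.645 + 0.674 = 2.319.
n = 2 × (2.319 / 0.64)² = 2 × 3.623² = 2 × 13.13 = 26.3.
Round up to the next whole participant.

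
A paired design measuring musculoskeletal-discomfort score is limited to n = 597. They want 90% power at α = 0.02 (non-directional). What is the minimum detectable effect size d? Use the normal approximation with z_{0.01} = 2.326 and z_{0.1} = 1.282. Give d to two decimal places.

d_min ≈ 0.15

For a single sample (or paired design) of n = 597: d_min = (z_{α/2} + z_β)/√n.
z-sum = 2.326 + 1.282 = 3.608.
d_min = 3.608 / √597 = 3.608 / 24.434 = 0.148.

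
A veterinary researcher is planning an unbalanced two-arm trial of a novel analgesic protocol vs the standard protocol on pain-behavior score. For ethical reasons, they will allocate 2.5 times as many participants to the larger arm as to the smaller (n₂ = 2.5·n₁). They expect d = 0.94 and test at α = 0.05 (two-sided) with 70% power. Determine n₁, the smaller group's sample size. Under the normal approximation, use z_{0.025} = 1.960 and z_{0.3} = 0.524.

n₁ = 10

With allocation ratio k = n₂/n₁ = 2.5, Var(x̄₁−x̄₂) = σ²(1/n₁ + 1/(k·n₁)) = σ²·(k+1)/(k·n₁).
So n₁ = (1 + 1/k)·((z_{α/2} + z_β)/d)² = 1.400 × (2.484/0.94)².
n₁ = 1.400 × 6.98 = 9.8.
Round up: n₁ = 10, giving n₂ = 2.5 × 10 = 25.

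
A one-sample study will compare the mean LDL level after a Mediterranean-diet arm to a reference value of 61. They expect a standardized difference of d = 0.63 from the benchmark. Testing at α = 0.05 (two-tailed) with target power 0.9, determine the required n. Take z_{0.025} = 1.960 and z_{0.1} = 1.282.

For a one-sample test: n = ((z_{α/2} + z_β) / d)².
z_{α/2} + z_β = 1.960 + 1.282 = 3.242.
n = (3.242 / 0.63)² = 5.146² = 26.48.
Round up.

n = 27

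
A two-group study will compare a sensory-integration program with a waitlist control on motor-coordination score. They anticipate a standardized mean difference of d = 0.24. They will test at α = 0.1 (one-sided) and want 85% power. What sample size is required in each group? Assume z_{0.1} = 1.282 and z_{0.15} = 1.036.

n = 187 per group

For two independent groups with equal n: n = 2·((z_{α} + z_β) / d)².
z_{α} + z_β = 1.282 + 1.036 = 2.318.
n = 2 × (2.318 / 0.24)² = 2 × 9.658² = 2 × 93.28 = 186.6.
Round up to the next whole participant.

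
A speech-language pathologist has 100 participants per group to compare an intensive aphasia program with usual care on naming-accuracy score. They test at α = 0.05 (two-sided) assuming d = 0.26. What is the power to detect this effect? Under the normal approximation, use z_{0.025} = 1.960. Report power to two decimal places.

For two equal groups, power = Φ(d·√(n/2) − z_{α/2}).
d·√(n/2) = 0.26 × √(100/2) = 0.26 × 7.071 = 1.838.
z_β = 1.838 − 1.960 = -0.122.
Power = Φ(-0.122) = 0.452.

power ≈ 0.45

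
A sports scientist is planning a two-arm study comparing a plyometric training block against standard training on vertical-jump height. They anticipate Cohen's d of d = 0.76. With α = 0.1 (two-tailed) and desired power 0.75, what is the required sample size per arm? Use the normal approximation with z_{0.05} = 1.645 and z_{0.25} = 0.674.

For two independent groups with equal n: n = 2·((z_{α/2} + z_β) / d)².
z_{α/2} + z_β = 1.645 + 0.674 = 2.319.
n = 2 × (2.319 / 0.76)² = 2 × 3.051² = 2 × 9.31 = 18.6.
Round up to the next whole participant.

n = 19 per group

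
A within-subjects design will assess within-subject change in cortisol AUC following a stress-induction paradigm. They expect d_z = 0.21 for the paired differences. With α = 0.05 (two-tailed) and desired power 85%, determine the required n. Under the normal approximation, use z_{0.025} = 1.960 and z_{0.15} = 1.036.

n = 204 pairs

For a paired (one-sample on differences) test: n = ((z_{α/2} + z_β) / d)².
z_{α/2} + z_β = 1.960 + 1.036 = 2.996.
n = (2.996 / 0.21)² = 14.267² = 203.54.
Round up.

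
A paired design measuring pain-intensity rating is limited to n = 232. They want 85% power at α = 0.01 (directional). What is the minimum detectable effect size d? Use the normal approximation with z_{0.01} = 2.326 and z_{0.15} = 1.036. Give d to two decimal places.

For a single sample (or paired design) of n = 232: d_min = (z_{α} + z_β)/√n.
z-sum = 2.326 + 1.036 = 3.362.
d_min = 3.362 / √232 = 3.362 / 15.232 = 0.221.

d_min ≈ 0.22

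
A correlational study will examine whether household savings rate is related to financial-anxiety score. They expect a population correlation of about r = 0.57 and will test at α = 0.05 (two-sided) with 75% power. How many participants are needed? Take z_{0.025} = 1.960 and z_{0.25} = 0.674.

Fisher's z: C = ½·ln((1+r)/(1−r)) = ½·ln(3.6512) = 0.6475.
n = ((z_{α/2} + z_β)/C)² + 3.
(1.960 + 0.674) / 0.6475 = 2.634 / 0.6475 = 4.068.
n = 4.068² + 3 = 16.55 + 3 = 19.5.
Round up.

n = 20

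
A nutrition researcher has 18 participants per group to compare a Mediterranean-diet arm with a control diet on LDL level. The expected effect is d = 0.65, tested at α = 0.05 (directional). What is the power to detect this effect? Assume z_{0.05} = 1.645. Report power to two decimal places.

power ≈ 0.62

For two equal groups, power = Φ(d·√(n/2) − z_{α}).
d·√(n/2) = 0.65 × √(18/2) = 0.65 × 3.000 = 1.950.
z_β = 1.950 − 1.645 = 0.305.
Power = Φ(0.305) = 0.620.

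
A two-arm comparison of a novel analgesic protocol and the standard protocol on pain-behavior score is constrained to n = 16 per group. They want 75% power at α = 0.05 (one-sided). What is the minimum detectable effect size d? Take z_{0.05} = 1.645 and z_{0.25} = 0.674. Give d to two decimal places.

d_min ≈ 0.82

For two independent groups of n = 16 each: d_min = (z_{α} + z_β)·√(2/n).
z-sum = 1.645 + 0.674 = 2.319.
d_min = 2.319 × √(2/16) = 2.319 × 0.3536 = 0.820.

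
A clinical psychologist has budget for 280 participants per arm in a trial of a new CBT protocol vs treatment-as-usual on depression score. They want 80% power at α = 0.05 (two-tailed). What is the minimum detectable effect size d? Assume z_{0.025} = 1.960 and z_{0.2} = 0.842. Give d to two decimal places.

For two independent groups of n = 280 each: d_min = (z_{α/2} + z_β)·√(2/n).
z-sum = 1.960 + 0.842 = 2.802.
d_min = 2.802 × √(2/280) = 2.802 × 0.0845 = 0.237.

d_min ≈ 0.24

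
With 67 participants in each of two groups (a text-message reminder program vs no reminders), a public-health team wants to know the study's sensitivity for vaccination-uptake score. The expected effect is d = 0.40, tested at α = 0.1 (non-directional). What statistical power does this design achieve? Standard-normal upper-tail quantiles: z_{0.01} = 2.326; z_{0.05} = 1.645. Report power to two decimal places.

power ≈ 0.75

For two equal groups, power = Φ(d·√(n/2) − z_{α/2}).
d·√(n/2) = 0.40 × √(67/2) = 0.40 × 5.788 = 2.315.
z_β = 2.315 − 1.645 = 0.670.
Power = Φ(0.670) = 0.749.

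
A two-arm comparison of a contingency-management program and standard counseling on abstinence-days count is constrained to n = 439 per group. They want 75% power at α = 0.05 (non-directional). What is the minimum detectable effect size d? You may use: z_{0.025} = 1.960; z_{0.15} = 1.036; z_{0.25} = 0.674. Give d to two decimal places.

d_min ≈ 0.18

For two independent groups of n = 439 each: d_min = (z_{α/2} + z_β)·√(2/n).
z-sum = 1.960 + 0.674 = 2.634.
d_min = 2.634 × √(2/439) = 2.634 × 0.0675 = 0.178.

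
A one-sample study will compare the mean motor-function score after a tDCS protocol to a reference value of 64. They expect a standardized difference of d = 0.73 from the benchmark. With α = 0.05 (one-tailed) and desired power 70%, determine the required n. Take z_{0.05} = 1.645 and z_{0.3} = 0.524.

n = 9

For a one-sample test: n = ((z_{α} + z_β) / d)².
z_{α} + z_β = 1.645 + 0.524 = 2.169.
n = (2.169 / 0.73)² = 2.971² = 8.83.
Round up.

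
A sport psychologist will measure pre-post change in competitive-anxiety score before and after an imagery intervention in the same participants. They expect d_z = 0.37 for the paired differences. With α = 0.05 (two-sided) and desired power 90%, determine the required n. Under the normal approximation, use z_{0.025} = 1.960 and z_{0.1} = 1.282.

n = 77 pairs

For a paired (one-sample on differences) test: n = ((z_{α/2} + z_β) / d)².
z_{α/2} + z_β = 1.960 + 1.282 = 3.242.
n = (3.242 / 0.37)² = 8.762² = 76.78.
Round up.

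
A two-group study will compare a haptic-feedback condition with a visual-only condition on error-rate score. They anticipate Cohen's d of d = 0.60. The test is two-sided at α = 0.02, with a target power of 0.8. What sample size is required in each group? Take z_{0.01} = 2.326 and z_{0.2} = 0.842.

n = 56 per group

For two independent groups with equal n: n = 2·((z_{α/2} + z_β) / d)².
z_{α/2} + z_β = 2.326 + 0.842 = 3.168.
n = 2 × (3.168 / 0.60)² = 2 × 5.280² = 2 × 27.88 = 55.8.
Round up to the next whole participant.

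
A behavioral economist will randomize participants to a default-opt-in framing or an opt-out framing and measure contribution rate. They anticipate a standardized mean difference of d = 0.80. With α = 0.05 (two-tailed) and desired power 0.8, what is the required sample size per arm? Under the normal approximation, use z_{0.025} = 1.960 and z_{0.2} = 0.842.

n = 25 per group

For two independent groups with equal n: n = 2·((z_{α/2} + z_β) / d)².
z_{α/2} + z_β = 1.960 + 0.842 = 2.802.
n = 2 × (2.802 / 0.80)² = 2 × 3.502² = 2 × 12.27 = 24.5.
Round up to the next whole participant.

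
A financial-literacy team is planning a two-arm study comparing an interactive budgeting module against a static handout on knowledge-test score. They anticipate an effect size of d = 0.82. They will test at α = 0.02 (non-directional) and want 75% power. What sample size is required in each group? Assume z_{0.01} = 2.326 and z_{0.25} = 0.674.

n = 27 per group

For two independent groups with equal n: n = 2·((z_{α/2} + z_β) / d)².
z_{α/2} + z_β = 2.326 + 0.674 = 3.000.
n = 2 × (3.000 / 0.82)² = 2 × 3.659² = 2 × 13.38 = 26.8.
Round up to the next whole participant.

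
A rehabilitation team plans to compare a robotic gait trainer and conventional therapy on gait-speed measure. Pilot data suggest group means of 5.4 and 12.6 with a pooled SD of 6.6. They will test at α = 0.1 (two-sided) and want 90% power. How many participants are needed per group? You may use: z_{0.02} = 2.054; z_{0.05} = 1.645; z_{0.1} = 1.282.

n = 15 per group

Cohen's d = |M₁ − M₂| / SD_pooled = |5.4 − 12.6| / 6.6 = 7.2 / 6.6 = 1.091.
For two independent groups with equal n: n = 2·((z_{α/2} + z_β) / d)².
z_{α/2} + z_β = 1.645 + 1.282 = 2.927.
n = 2 × (2.927 / 1.091)² = 2 × 2.683² = 2 × 7.20 = 14.4.
Round up to the next whole participant.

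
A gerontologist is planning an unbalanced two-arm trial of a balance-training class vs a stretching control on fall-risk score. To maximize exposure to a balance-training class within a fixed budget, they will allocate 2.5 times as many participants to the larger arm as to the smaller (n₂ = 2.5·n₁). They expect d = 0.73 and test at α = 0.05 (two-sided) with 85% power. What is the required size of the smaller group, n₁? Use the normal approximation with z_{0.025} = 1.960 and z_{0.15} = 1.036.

n₁ = 24

With allocation ratio k = n₂/n₁ = 2.5, Var(x̄₁−x̄₂) = σ²(1/n₁ + 1/(k·n₁)) = σ²·(k+1)/(k·n₁).
So n₁ = (1 + 1/k)·((z_{α/2} + z_β)/d)² = 1.400 × (2.996/0.73)².
n₁ = 1.400 × 16.84 = 23.6.
Round up: n₁ = 24, giving n₂ = 2.5 × 24 = 60.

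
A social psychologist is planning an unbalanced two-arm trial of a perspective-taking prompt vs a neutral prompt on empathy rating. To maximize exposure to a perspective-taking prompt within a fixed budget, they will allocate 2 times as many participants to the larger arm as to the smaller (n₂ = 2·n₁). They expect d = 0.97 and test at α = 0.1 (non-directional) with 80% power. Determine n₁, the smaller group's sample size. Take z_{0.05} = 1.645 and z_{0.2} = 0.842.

n₁ = 10

With allocation ratio k = n₂/n₁ = 2, Var(x̄₁−x̄₂) = σ²(1/n₁ + 1/(k·n₁)) = σ²·(k+1)/(k·n₁).
So n₁ = (1 + 1/k)·((z_{α/2} + z_β)/d)² = 1.500 × (2.487/0.97)².
n₁ = 1.500 × 6.57 = 9.9.
Round up: n₁ = 10, giving n₂ = 2 × 10 = 20.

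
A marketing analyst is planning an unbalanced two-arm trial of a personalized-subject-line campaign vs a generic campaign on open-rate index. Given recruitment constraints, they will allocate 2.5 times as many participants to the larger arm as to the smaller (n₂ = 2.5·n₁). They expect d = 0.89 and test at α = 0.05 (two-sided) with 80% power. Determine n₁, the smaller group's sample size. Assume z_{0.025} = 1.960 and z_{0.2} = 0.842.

With allocation ratio k = n₂/n₁ = 2.5, Var(x̄₁−x̄₂) = σ²(1/n₁ + 1/(k·n₁)) = σ²·(k+1)/(k·n₁).
So n₁ = (1 + 1/k)·((z_{α/2} + z_β)/d)² = 1.400 × (2.802/0.89)².
n₁ = 1.400 × 9.91 = 13.9.
Round up: n₁ = 14, giving n₂ = 2.5 × 14 = 35.

n₁ = 14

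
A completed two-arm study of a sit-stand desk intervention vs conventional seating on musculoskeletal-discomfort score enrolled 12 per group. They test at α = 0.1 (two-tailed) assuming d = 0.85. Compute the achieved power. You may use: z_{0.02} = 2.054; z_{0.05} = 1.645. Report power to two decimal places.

power ≈ 0.67

For two equal groups, power = Φ(d·√(n/2) − z_{α/2}).
d·√(n/2) = 0.85 × √(12/2) = 0.85 × 2.449 = 2.082.
z_β = 2.082 − 1.645 = 0.437.
Power = Φ(0.437) = 0.669.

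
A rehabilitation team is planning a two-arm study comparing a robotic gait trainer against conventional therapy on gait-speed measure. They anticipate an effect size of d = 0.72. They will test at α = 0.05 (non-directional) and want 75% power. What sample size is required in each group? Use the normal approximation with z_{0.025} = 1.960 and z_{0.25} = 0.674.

For two independent groups with equal n: n = 2·((z_{α/2} + z_β) / d)².
z_{α/2} + z_β = 1.960 + 0.674 = 2.634.
n = 2 × (2.634 / 0.72)² = 2 × 3.658² = 2 × 13.38 = 26.8.
Round up to the next whole participant.

n = 27 per group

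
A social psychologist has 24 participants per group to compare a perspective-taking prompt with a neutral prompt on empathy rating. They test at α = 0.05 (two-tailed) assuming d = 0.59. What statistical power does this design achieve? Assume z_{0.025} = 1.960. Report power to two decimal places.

For two equal groups, power = Φ(d·√(n/2) − z_{α/2}).
d·√(n/2) = 0.59 × √(24/2) = 0.59 × 3.464 = 2.044.
z_β = 2.044 − 1.960 = 0.084.
Power = Φ(0.084) = 0.533.

power ≈ 0.53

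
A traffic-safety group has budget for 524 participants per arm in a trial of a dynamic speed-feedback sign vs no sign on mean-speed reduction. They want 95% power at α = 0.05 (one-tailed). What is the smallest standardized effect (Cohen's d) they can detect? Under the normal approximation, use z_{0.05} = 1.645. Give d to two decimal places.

d_min ≈ 0.20

For two independent groups of n = 524 each: d_min = (z_{α} + z_β)·√(2/n).
z-sum = 1.645 + 1.645 = 3.290.
d_min = 3.290 × √(2/524) = 3.290 × 0.0618 = 0.203.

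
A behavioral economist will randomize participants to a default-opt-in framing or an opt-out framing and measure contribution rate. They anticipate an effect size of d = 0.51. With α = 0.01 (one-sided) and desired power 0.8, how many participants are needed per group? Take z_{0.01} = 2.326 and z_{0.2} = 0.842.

For two independent groups with equal n: n = 2·((z_{α} + z_β) / d)².
z_{α} + z_β = 2.326 + 0.842 = 3.168.
n = 2 × (3.168 / 0.51)² = 2 × 6.212² = 2 × 38.59 = 77.2.
Round up to the next whole participant.

n = 78 per group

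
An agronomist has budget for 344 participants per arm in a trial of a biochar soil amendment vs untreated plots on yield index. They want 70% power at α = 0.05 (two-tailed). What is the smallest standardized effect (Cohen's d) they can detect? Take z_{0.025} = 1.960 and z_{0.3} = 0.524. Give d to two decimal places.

For two independent groups of n = 344 each: d_min = (z_{α/2} + z_β)·√(2/n).
z-sum = 1.960 + 0.524 = 2.484.
d_min = 2.484 × √(2/344) = 2.484 × 0.0762 = 0.189.

d_min ≈ 0.19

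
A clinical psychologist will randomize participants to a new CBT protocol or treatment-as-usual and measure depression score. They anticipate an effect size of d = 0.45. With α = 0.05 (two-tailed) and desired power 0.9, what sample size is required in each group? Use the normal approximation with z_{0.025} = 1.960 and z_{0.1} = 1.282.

For two independent groups with equal n: n = 2·((z_{α/2} + z_β) / d)².
z_{α/2} + z_β = 1.960 + 1.282 = 3.242.
n = 2 × (3.242 / 0.45)² = 2 × 7.204² = 2 × 51.90 = 103.8.
Round up to the next whole participant.

n = 104 per group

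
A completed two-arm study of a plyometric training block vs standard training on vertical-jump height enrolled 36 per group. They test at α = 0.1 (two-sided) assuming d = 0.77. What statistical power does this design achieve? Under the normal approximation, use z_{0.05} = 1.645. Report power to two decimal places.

power ≈ 0.95

For two equal groups, power = Φ(d·√(n/2) − z_{α/2}).
d·√(n/2) = 0.77 × √(36/2) = 0.77 × 4.243 = 3.267.
z_β = 3.267 − 1.645 = 1.622.
Power = Φ(1.622) = 0.948.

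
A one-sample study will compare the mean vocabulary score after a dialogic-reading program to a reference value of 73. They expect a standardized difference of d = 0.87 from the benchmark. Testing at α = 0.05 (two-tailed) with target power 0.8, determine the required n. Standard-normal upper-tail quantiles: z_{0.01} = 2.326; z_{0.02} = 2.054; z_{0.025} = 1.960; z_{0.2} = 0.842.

n = 11

For a one-sample test: n = ((z_{α/2} + z_β) / d)².
z_{α/2} + z_β = 1.960 + 0.842 = 2.802.
n = (2.802 / 0.87)² = 3.221² = 10.37.
Round up.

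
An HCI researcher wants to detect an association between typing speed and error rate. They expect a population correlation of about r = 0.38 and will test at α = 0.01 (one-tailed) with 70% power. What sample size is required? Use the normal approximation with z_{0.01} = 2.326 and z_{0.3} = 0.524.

Fisher's z: C = ½·ln((1+r)/(1−r)) = ½·ln(2.2258) = 0.4001.
n = ((z_{α} + z_β)/C)² + 3.
(2.326 + 0.524) / 0.4001 = 2.850 / 0.4001 = 7.123.
n = 7.123² + 3 = 50.74 + 3 = 53.7.
Round up.

n = 54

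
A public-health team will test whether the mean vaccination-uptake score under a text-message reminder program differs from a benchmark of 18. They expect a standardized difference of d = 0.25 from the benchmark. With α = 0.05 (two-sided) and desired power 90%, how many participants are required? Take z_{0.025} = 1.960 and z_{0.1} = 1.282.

For a one-sample test: n = ((z_{α/2} + z_β) / d)².
z_{α/2} + z_β = 1.960 + 1.282 = 3.242.
n = (3.242 / 0.25)² = 12.968² = 168.17.
Round up.

n = 169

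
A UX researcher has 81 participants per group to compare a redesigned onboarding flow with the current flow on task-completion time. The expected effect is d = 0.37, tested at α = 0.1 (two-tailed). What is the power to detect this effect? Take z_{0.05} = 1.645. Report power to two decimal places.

For two equal groups, power = Φ(d·√(n/2) − z_{α/2}).
d·√(n/2) = 0.37 × √(81/2) = 0.37 × 6.364 = 2.355.
z_β = 2.355 − 1.645 = 0.710.
Power = Φ(0.710) = 0.761.

power ≈ 0.76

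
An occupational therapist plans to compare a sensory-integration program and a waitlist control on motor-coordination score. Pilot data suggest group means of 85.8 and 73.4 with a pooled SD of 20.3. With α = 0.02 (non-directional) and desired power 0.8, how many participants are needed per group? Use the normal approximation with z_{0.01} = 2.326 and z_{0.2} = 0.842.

Cohen's d = |M₁ − M₂| / SD_pooled = |85.8 − 73.4| / 20.3 = 12.4 / 20.3 = 0.611.
For two independent groups with equal n: n = 2·((z_{α/2} + z_β) / d)².
z_{α/2} + z_β = 2.326 + 0.842 = 3.168.
n = 2 × (3.168 / 0.611)² = 2 × 5.185² = 2 × 26.88 = 53.8.
Round up to the next whole participant.

n = 54 per group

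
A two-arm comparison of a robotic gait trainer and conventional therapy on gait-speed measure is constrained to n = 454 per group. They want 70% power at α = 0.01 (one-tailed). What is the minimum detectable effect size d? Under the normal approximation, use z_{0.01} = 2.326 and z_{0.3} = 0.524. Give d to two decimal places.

For two independent groups of n = 454 each: d_min = (z_{α} + z_β)·√(2/n).
z-sum = 2.326 + 0.524 = 2.850.
d_min = 2.850 × √(2/454) = 2.850 × 0.0664 = 0.189.

d_min ≈ 0.19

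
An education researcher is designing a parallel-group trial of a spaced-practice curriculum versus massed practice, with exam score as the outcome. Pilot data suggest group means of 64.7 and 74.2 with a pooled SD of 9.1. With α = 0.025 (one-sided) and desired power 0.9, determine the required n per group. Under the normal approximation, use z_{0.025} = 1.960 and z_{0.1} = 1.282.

Cohen's d = |M₁ − M₂| / SD_pooled = |64.7 − 74.2| / 9.1 = 9.5 / 9.1 = 1.044.
For two independent groups with equal n: n = 2·((z_{α} + z_β) / d)².
z_{α} + z_β = 1.960 + 1.282 = 3.242.
n = 2 × (3.242 / 1.044)² = 2 × 3.105² = 2 × 9.64 = 19.3.
Round up to the next whole participant.

n = 20 per group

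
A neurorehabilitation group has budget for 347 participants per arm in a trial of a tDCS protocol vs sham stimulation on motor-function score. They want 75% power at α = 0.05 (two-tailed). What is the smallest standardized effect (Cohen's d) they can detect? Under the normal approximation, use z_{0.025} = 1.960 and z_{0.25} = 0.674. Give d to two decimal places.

For two independent groups of n = 347 each: d_min = (z_{α/2} + z_β)·√(2/n).
z-sum = 1.960 + 0.674 = 2.634.
d_min = 2.634 × √(2/347) = 2.634 × 0.0759 = 0.200.

d_min ≈ 0.20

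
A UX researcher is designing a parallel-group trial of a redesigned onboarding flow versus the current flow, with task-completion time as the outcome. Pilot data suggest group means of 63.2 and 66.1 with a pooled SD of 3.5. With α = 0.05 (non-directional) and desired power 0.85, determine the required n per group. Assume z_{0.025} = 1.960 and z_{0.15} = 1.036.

n = 27 per group

Cohen's d = |M₁ − M₂| / SD_pooled = |63.2 − 66.1| / 3.5 = 2.9 / 3.5 = 0.829.
For two independent groups with equal n: n = 2·((z_{α/2} + z_β) / d)².
z_{α/2} + z_β = 1.960 + 1.036 = 2.996.
n = 2 × (2.996 / 0.829)² = 2 × 3.614² = 2 × 13.06 = 26.1.
Round up to the next whole participant.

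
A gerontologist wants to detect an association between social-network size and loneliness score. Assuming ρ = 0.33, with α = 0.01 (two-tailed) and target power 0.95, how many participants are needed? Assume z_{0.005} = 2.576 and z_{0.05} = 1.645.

n = 155

Fisher's z: C = ½·ln((1+r)/(1−r)) = ½·ln(1.9851) = 0.3428.
n = ((z_{α/2} + z_β)/C)² + 3.
(2.576 + 1.645) / 0.3428 = 4.221 / 0.3428 = 12.313.
n = 12.313² + 3 = 151.62 + 3 = 154.6.
Round up.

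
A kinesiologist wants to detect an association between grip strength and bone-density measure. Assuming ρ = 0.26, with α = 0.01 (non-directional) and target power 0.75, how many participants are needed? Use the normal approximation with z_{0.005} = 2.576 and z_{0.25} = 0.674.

n = 153

Fisher's z: C = ½·ln((1+r)/(1−r)) = ½·ln(1.7027) = 0.2661.
n = ((z_{α/2} + z_β)/C)² + 3.
(2.576 + 0.674) / 0.2661 = 3.250 / 0.2661 = 12.213.
n = 12.213² + 3 = 149.17 + 3 = 152.2.
Round up.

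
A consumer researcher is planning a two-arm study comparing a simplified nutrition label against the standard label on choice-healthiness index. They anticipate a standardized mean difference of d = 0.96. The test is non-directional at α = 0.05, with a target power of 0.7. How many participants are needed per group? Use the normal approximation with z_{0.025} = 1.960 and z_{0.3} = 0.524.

n = 14 per group

For two independent groups with equal n: n = 2·((z_{α/2} + z_β) / d)².
z_{α/2} + z_β = 1.960 + 0.524 = 2.484.
n = 2 × (2.484 / 0.96)² = 2 × 2.587² = 2 × 6.70 = 13.4.
Round up to the next whole participant.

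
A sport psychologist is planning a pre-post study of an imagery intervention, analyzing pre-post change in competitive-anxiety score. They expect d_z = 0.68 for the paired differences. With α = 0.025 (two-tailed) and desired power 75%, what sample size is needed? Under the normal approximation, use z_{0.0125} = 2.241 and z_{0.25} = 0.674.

n = 19 pairs

For a paired (one-sample on differences) test: n = ((z_{α/2} + z_β) / d)².
z_{α/2} + z_β = 2.241 + 0.674 = 2.915.
n = (2.915 / 0.68)² = 4.287² = 18.38.
Round up.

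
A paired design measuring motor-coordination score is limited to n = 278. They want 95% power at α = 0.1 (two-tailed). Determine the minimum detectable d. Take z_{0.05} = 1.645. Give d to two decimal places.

d_min ≈ 0.20

For a single sample (or paired design) of n = 278: d_min = (z_{α/2} + z_β)/√n.
z-sum = 1.645 + 1.645 = 3.290.
d_min = 3.290 / √278 = 3.290 / 16.673 = 0.197.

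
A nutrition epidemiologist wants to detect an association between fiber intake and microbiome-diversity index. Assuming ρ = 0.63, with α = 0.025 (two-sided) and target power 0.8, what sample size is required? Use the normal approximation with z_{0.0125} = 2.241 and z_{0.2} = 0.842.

Fisher's z: C = ½·ln((1+r)/(1−r)) = ½·ln(4.4054) = 0.7414.
n = ((z_{α/2} + z_β)/C)² + 3.
(2.241 + 0.842) / 0.7414 = 3.083 / 0.7414 = 4.158.
n = 4.158² + 3 = 17.29 + 3 = 20.3.
Round up.

n = 21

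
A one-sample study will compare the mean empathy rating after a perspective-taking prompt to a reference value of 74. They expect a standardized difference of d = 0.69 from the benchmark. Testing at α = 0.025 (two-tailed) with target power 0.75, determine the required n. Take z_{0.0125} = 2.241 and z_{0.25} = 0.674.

n = 18

For a one-sample test: n = ((z_{α/2} + z_β) / d)².
z_{α/2} + z_β = 2.241 + 0.674 = 2.915.
n = (2.915 / 0.69)² = 4.225² = 17.85.
Round up.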